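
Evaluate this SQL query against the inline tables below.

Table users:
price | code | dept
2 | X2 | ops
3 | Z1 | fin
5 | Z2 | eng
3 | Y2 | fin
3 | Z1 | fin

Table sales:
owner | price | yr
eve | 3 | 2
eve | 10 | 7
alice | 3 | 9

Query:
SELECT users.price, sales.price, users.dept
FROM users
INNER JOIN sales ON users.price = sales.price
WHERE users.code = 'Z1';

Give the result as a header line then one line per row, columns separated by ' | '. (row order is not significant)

== RESULT ==
users.price | sales.price | users.dept
3 | 3 | fin
3 | 3 | fin
3 | 3 | fin
3 | 3 | fin

Derivation:
After JOIN sales (6 rows):
users.price | users.code | users.dept | sales.owner | sales.price | sales.yr
3 | Z1 | fin | eve | 3 | 2
3 | Z1 | fin | alice | 3 | 9
3 | Y2 | fin | eve | 3 | 2
3 | Y2 | fin | alice | 3 | 9
3 | Z1 | fin | eve | 3 | 2
3 | Z1 | fin | alice | 3 | 9
After WHERE (4 rows):
users.price | users.code | users.dept | sales.owner | sales.price | sales.yr
3 | Z1 | fin | eve | 3 | 2
3 | Z1 | fin | alice | 3 | 9
3 | Z1 | fin | eve | 3 | 2
3 | Z1 | fin | alice | 3 | 9
After SELECT (4 rows):
users.price | sales.price | users.dept
3 | 3 | fin
3 | 3 | fin
3 | 3 | fin
3 | 3 | fin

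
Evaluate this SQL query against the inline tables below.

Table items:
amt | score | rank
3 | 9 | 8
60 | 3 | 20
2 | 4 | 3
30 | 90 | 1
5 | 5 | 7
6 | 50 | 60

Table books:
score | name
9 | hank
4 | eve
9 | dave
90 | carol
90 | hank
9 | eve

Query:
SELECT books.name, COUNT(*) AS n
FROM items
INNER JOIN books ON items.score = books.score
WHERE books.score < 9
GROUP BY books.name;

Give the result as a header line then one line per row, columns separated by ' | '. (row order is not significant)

After JOIN books (6 rows):
items.amt | items.score | items.rank | books.score | books.name
3 | 9 | 8 | 9 | hank
3 | 9 | 8 | 9 | dave
3 | 9 | 8 | 9 | eve
2 | 4 | 3 | 4 | eve
30 | 90 | 1 | 90 | carol
30 | 90 | 1 | 90 | hank
After WHERE (1 rows):
items.amt | items.score | items.rank | books.score | books.name
2 | 4 | 3 | 4 | eve
After GROUP BY (1 rows):
books.name | n
eve | 1

== RESULT ==
books.name | n
eve | 1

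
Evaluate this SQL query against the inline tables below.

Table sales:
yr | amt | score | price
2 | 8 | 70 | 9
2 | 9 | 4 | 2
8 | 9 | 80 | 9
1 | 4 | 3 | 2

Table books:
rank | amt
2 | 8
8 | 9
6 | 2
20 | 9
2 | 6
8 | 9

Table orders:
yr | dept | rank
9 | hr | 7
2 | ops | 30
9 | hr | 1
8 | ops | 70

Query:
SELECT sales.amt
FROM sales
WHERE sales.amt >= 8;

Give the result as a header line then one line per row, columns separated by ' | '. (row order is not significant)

== RESULT ==
sales.amt
8
9
9

Derivation:
After WHERE (3 rows):
sales.yr | sales.amt | sales.score | sales.price
2 | 8 | 70 | 9
2 | 9 | 4 | 2
8 | 9 | 80 | 9
After SELECT (3 rows):
sales.amt
8
9
9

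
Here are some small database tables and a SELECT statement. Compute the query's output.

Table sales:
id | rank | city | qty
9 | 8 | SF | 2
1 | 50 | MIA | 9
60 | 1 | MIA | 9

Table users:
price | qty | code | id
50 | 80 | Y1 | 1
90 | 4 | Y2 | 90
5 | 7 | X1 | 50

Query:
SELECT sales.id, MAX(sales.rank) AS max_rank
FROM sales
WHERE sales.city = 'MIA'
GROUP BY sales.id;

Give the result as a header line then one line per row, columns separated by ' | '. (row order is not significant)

== RESULT ==
sales.id | max_rank
1 | 50
60 | 1

Derivation:
After WHERE (2 rows):
sales.id | sales.rank | sales.city | sales.qty
1 | 50 | MIA | 9
60 | 1 | MIA | 9
After GROUP BY (2 rows):
sales.id | max_rank
1 | 50
60 | 1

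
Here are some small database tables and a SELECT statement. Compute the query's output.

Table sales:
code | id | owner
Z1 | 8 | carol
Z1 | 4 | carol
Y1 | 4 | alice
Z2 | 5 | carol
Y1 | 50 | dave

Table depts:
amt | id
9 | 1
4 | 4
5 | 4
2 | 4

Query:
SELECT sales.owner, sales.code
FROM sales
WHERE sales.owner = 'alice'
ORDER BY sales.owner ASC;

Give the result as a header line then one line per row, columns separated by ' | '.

== RESULT ==
sales.owner | sales.code
alice | Y1

Derivation:
After WHERE (1 rows):
sales.code | sales.id | sales.owner
Y1 | 4 | alice
After SELECT (1 rows):
sales.owner | sales.code
alice | Y1
After ORDER BY (1 rows):
sales.owner | sales.code
alice | Y1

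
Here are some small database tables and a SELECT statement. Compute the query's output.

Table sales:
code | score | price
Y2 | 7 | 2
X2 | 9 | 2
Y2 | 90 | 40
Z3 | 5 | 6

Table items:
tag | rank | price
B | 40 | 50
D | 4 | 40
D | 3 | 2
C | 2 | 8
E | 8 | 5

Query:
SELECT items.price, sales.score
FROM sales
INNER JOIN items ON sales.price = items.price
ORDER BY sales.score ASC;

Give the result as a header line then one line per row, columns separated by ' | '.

== RESULT ==
items.price | sales.score
2 | 7
2 | 9
40 | 90

Derivation:
After JOIN items (3 rows):
sales.code | sales.score | sales.price | items.tag | items.rank | items.price
Y2 | 7 | 2 | D | 3 | 2
X2 | 9 | 2 | D | 3 | 2
Y2 | 90 | 40 | D | 4 | 40
After SELECT (3 rows):
items.price | sales.score
2 | 7
2 | 9
40 | 90
After ORDER BY (3 rows):
items.price | sales.score
2 | 7
2 | 9
40 | 90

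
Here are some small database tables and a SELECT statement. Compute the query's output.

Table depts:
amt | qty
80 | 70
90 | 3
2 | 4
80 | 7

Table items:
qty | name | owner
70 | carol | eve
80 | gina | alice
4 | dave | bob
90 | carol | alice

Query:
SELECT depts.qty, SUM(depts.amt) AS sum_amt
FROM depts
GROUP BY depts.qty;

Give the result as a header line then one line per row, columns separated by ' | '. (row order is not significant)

After GROUP BY (4 rows):
depts.qty | sum_amt
70 | 80
3 | 90
4 | 2
7 | 80

== RESULT ==
depts.qty | sum_amt
70 | 80
3 | 90
4 | 2
7 | 80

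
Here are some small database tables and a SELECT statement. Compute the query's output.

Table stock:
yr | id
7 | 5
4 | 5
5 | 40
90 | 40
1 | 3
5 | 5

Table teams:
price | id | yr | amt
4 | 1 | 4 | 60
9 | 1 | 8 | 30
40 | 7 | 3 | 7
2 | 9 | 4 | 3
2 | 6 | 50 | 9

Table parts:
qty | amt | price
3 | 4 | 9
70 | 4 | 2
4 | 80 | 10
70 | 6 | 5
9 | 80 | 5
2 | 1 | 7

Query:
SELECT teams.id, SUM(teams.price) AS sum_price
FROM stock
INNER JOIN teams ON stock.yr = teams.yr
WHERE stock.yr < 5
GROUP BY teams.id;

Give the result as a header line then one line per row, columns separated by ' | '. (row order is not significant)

== RESULT ==
teams.id | sum_price
1 | 4
9 | 2

Derivation:
After JOIN teams (2 rows):
stock.yr | stock.id | teams.price | teams.id | teams.yr | teams.amt
4 | 5 | 4 | 1 | 4 | 60
4 | 5 | 2 | 9 | 4 | 3
After WHERE (2 rows):
stock.yr | stock.id | teams.price | teams.id | teams.yr | teams.amt
4 | 5 | 4 | 1 | 4 | 60
4 | 5 | 2 | 9 | 4 | 3
After GROUP BY (2 rows):
teams.id | sum_price
1 | 4
9 | 2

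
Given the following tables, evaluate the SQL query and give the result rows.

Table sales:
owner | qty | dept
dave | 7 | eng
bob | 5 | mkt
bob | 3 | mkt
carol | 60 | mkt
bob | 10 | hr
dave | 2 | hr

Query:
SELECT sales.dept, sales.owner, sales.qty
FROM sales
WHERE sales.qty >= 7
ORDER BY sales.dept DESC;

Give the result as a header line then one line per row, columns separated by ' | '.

After WHERE (3 rows):
sales.owner | sales.qty | sales.dept
dave | 7 | eng
carol | 60 | mkt
bob | 10 | hr
After SELECT (3 rows):
sales.dept | sales.owner | sales.qty
eng | dave | 7
mkt | carol | 60
hr | bob | 10
After ORDER BY (3 rows):
sales.dept | sales.owner | sales.qty
mkt | carol | 60
hr | bob | 10
eng | dave | 7

== RESULT ==
sales.dept | sales.owner | sales.qty
mkt | carol | 60
hr | bob | 10
eng | dave | 7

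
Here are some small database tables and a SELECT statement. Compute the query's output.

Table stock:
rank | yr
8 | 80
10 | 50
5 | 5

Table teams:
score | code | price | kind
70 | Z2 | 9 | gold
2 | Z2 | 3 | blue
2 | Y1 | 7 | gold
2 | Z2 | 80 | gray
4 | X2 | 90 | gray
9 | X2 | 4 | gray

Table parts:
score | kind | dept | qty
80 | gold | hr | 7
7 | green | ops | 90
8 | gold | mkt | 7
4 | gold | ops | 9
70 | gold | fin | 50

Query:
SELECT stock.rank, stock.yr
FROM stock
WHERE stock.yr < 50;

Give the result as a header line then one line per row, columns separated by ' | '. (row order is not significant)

After WHERE (1 rows):
stock.rank | stock.yr
5 | 5
After SELECT (1 rows):
stock.rank | stock.yr
5 | 5

== RESULT ==
stock.rank | stock.yr
5 | 5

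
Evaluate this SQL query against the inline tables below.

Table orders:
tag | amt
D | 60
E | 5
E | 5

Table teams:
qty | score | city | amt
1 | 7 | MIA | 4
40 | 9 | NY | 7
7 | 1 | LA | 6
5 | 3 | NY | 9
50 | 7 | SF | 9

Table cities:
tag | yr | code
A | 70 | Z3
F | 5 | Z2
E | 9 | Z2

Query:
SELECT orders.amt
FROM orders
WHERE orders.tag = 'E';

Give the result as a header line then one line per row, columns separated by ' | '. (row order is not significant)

After WHERE (2 rows):
orders.tag | orders.amt
E | 5
E | 5
After SELECT (2 rows):
orders.amt
5
5

== RESULT ==
orders.amt
5
5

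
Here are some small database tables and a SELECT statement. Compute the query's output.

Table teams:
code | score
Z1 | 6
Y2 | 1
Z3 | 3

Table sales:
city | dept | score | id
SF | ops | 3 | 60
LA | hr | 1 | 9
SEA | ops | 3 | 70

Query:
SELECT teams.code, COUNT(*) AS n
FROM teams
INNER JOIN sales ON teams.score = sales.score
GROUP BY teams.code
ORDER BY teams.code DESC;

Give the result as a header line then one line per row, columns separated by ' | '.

== RESULT ==
teams.code | n
Z3 | 2
Y2 | 1

Derivation:
After JOIN sales (3 rows):
teams.code | teams.score | sales.city | sales.dept | sales.score | sales.id
Y2 | 1 | LA | hr | 1 | 9
Z3 | 3 | SF | ops | 3 | 60
Z3 | 3 | SEA | ops | 3 | 70
After GROUP BY (2 rows):
teams.code | n
Y2 | 1
Z3 | 2
After ORDER BY (2 rows):
teams.code | n
Z3 | 2
Y2 | 1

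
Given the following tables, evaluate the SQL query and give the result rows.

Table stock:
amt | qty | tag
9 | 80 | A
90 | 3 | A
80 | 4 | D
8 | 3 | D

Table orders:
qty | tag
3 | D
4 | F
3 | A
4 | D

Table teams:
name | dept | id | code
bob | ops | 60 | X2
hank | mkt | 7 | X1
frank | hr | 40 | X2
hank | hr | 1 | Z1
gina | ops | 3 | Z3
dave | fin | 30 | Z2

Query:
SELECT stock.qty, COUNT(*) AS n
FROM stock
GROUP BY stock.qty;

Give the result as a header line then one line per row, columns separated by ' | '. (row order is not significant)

After GROUP BY (3 rows):
stock.qty | n
80 | 1
3 | 2
4 | 1

== RESULT ==
stock.qty | n
80 | 1
3 | 2
4 | 1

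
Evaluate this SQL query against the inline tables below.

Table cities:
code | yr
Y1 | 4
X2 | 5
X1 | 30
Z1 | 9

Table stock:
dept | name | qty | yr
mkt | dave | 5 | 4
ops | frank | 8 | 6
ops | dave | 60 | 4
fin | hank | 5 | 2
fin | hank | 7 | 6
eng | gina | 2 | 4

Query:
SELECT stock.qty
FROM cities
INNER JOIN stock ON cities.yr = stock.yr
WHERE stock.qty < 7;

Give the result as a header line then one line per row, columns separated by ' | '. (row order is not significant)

== RESULT ==
stock.qty
5
2

Derivation:
After JOIN stock (3 rows):
cities.code | cities.yr | stock.dept | stock.name | stock.qty | stock.yr
Y1 | 4 | mkt | dave | 5 | 4
Y1 | 4 | ops | dave | 60 | 4
Y1 | 4 | eng | gina | 2 | 4
After WHERE (2 rows):
cities.code | cities.yr | stock.dept | stock.name | stock.qty | stock.yr
Y1 | 4 | mkt | dave | 5 | 4
Y1 | 4 | eng | gina | 2 | 4
After SELECT (2 rows):
stock.qty
5
2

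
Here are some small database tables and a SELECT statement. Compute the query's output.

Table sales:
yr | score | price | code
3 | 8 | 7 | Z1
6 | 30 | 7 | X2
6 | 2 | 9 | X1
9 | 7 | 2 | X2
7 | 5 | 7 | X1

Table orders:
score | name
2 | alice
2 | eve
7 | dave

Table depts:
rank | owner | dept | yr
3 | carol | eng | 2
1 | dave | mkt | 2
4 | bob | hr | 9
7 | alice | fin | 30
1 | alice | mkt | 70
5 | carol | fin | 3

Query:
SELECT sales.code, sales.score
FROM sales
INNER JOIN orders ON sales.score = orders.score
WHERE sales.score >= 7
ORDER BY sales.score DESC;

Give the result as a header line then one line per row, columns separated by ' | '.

After JOIN orders (3 rows):
sales.yr | sales.score | sales.price | sales.code | orders.score | orders.name
6 | 2 | 9 | X1 | 2 | alice
6 | 2 | 9 | X1 | 2 | eve
9 | 7 | 2 | X2 | 7 | dave
After WHERE (1 rows):
sales.yr | sales.score | sales.price | sales.code | orders.score | orders.name
9 | 7 | 2 | X2 | 7 | dave
After SELECT (1 rows):
sales.code | sales.score
X2 | 7
After ORDER BY (1 rows):
sales.code | sales.score
X2 | 7

== RESULT ==
sales.code | sales.score
X2 | 7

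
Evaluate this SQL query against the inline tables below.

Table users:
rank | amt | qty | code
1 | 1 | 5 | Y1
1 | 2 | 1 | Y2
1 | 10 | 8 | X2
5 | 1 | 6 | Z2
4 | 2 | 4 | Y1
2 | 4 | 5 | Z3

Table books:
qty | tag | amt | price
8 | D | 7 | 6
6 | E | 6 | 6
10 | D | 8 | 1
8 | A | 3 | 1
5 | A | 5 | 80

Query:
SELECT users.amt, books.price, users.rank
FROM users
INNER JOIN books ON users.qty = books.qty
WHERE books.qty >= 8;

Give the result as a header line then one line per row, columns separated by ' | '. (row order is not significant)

== RESULT ==
users.amt | books.price | users.rank
10 | 6 | 1
10 | 1 | 1

Derivation:
After JOIN books (5 rows):
users.rank | users.amt | users.qty | users.code | books.qty | books.tag | books.amt | books.price
1 | 1 | 5 | Y1 | 5 | A | 5 | 80
1 | 10 | 8 | X2 | 8 | D | 7 | 6
1 | 10 | 8 | X2 | 8 | A | 3 | 1
5 | 1 | 6 | Z2 | 6 | E | 6 | 6
2 | 4 | 5 | Z3 | 5 | A | 5 | 80
After WHERE (2 rows):
users.rank | users.amt | users.qty | users.code | books.qty | books.tag | books.amt | books.price
1 | 10 | 8 | X2 | 8 | D | 7 | 6
1 | 10 | 8 | X2 | 8 | A | 3 | 1
After SELECT (2 rows):
users.amt | books.price | users.rank
10 | 6 | 1
10 | 1 | 1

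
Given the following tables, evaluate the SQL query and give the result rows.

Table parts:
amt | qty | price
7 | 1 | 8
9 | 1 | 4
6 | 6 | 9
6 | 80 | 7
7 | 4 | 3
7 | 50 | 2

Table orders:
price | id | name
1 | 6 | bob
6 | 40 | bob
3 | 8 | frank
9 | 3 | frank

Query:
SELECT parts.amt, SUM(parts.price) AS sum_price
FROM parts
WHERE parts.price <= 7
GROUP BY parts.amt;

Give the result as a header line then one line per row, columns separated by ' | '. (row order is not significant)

After WHERE (4 rows):
parts.amt | parts.qty | parts.price
9 | 1 | 4
6 | 80 | 7
7 | 4 | 3
7 | 50 | 2
After GROUP BY (3 rows):
parts.amt | sum_price
9 | 4
6 | 7
7 | 5

== RESULT ==
parts.amt | sum_price
9 | 4
6 | 7
7 | 5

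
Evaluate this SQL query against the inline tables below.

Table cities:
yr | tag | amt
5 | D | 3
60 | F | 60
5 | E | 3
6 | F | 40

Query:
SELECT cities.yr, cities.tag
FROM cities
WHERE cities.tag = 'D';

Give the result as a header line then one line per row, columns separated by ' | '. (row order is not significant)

After WHERE (1 rows):
cities.yr | cities.tag | cities.amt
5 | D | 3
After SELECT (1 rows):
cities.yr | cities.tag
5 | D

== RESULT ==
cities.yr | cities.tag
5 | D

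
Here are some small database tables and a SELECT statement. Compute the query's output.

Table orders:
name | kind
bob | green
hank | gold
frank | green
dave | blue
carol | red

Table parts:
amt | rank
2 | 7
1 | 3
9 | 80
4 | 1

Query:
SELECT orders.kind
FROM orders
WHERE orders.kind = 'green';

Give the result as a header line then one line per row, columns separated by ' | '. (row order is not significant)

== RESULT ==
orders.kind
green
green

Derivation:
After WHERE (2 rows):
orders.name | orders.kind
bob | green
frank | green
After SELECT (2 rows):
orders.kind
green
green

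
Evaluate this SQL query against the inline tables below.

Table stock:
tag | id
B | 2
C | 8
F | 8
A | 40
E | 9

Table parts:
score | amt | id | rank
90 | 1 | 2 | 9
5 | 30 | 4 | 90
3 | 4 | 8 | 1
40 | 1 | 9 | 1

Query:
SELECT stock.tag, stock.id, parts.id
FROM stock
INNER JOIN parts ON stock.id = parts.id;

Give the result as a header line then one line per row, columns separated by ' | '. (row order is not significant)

After JOIN parts (4 rows):
stock.tag | stock.id | parts.score | parts.amt | parts.id | parts.rank
B | 2 | 90 | 1 | 2 | 9
C | 8 | 3 | 4 | 8 | 1
F | 8 | 3 | 4 | 8 | 1
E | 9 | 40 | 1 | 9 | 1
After SELECT (4 rows):
stock.tag | stock.id | parts.id
B | 2 | 2
C | 8 | 8
F | 8 | 8
E | 9 | 9

== RESULT ==
stock.tag | stock.id | parts.id
B | 2 | 2
C | 8 | 8
F | 8 | 8
E | 9 | 9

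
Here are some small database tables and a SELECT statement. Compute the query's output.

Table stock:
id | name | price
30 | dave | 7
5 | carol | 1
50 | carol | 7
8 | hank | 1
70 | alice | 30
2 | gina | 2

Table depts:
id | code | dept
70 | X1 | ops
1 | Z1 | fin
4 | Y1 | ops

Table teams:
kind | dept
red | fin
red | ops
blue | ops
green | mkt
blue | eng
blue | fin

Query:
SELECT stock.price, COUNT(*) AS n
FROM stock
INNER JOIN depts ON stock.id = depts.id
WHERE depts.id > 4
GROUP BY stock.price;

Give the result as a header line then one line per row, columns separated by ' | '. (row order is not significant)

After JOIN depts (1 rows):
stock.id | stock.name | stock.price | depts.id | depts.code | depts.dept
70 | alice | 30 | 70 | X1 | ops
After WHERE (1 rows):
stock.id | stock.name | stock.price | depts.id | depts.code | depts.dept
70 | alice | 30 | 70 | X1 | ops
After GROUP BY (1 rows):
stock.price | n
30 | 1

== RESULT ==
stock.price | n
30 | 1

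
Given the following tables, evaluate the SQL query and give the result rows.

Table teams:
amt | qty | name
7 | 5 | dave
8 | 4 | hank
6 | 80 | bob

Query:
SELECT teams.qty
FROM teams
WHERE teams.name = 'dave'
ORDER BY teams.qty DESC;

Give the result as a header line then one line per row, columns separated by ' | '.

== RESULT ==
teams.qty
5

Derivation:
After WHERE (1 rows):
teams.amt | teams.qty | teams.name
7 | 5 | dave
After SELECT (1 rows):
teams.qty
5
After ORDER BY (1 rows):
teams.qty
5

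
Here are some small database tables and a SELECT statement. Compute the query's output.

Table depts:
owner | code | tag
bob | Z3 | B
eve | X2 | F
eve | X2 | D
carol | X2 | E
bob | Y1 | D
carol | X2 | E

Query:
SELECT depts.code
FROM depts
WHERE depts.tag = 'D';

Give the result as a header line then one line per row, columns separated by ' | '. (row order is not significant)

== RESULT ==
depts.code
X2
Y1

Derivation:
After WHERE (2 rows):
depts.owner | depts.code | depts.tag
eve | X2 | D
bob | Y1 | D
After SELECT (2 rows):
depts.code
X2
Y1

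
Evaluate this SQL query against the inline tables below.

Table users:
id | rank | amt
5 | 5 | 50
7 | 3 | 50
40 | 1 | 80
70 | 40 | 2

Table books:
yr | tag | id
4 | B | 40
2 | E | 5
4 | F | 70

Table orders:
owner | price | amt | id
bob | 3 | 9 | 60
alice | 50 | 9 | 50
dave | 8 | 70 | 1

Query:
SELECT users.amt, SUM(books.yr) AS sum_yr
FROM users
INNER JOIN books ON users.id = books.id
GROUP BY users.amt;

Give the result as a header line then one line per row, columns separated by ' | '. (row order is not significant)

== RESULT ==
users.amt | sum_yr
50 | 2
80 | 4
2 | 4

Derivation:
After JOIN books (3 rows):
users.id | users.rank | users.amt | books.yr | books.tag | books.id
5 | 5 | 50 | 2 | E | 5
40 | 1 | 80 | 4 | B | 40
70 | 40 | 2 | 4 | F | 70
After GROUP BY (3 rows):
users.amt | sum_yr
50 | 2
80 | 4
2 | 4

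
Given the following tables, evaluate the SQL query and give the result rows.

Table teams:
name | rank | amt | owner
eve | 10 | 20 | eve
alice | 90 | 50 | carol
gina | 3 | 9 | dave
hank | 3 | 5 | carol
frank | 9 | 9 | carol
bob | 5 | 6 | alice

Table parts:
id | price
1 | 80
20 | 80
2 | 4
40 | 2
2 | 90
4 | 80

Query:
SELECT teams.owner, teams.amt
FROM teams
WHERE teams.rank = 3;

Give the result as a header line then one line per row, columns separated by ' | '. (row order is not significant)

== RESULT ==
teams.owner | teams.amt
dave | 9
carol | 5

Derivation:
After WHERE (2 rows):
teams.name | teams.rank | teams.amt | teams.owner
gina | 3 | 9 | dave
hank | 3 | 5 | carol
After SELECT (2 rows):
teams.owner | teams.amt
dave | 9
carol | 5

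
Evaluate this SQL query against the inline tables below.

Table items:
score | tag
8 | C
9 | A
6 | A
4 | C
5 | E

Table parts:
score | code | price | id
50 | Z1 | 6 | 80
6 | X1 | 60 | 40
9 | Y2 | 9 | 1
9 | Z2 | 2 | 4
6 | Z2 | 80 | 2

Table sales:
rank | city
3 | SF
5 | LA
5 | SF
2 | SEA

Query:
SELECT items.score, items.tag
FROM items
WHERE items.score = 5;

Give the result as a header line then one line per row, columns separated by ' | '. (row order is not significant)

== RESULT ==
items.score | items.tag
5 | E

Derivation:
After WHERE (1 rows):
items.score | items.tag
5 | E
After SELECT (1 rows):
items.score | items.tag
5 | E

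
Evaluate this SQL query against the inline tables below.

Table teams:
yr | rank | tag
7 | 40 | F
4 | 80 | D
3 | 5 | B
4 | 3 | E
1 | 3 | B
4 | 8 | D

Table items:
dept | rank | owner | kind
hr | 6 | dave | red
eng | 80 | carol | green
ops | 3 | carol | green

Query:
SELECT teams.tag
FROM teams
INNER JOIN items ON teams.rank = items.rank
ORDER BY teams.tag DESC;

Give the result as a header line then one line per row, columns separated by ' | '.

After JOIN items (3 rows):
teams.yr | teams.rank | teams.tag | items.dept | items.rank | items.owner | items.kind
4 | 80 | D | eng | 80 | carol | green
4 | 3 | E | ops | 3 | carol | green
1 | 3 | B | ops | 3 | carol | green
After SELECT (3 rows):
teams.tag
D
E
B
After ORDER BY (3 rows):
teams.tag
E
D
B

== RESULT ==
teams.tag
E
D
B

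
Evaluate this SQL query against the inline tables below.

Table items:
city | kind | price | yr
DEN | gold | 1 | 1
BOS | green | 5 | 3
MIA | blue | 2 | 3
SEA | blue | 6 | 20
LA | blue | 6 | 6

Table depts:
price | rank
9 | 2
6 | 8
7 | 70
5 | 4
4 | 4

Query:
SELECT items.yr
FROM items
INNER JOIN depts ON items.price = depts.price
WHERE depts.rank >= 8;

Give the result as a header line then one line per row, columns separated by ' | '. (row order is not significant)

After JOIN depts (3 rows):
items.city | items.kind | items.price | items.yr | depts.price | depts.rank
BOS | green | 5 | 3 | 5 | 4
SEA | blue | 6 | 20 | 6 | 8
LA | blue | 6 | 6 | 6 | 8
After WHERE (2 rows):
items.city | items.kind | items.price | items.yr | depts.price | depts.rank
SEA | blue | 6 | 20 | 6 | 8
LA | blue | 6 | 6 | 6 | 8
After SELECT (2 rows):
items.yr
20
6

== RESULT ==
items.yr
20
6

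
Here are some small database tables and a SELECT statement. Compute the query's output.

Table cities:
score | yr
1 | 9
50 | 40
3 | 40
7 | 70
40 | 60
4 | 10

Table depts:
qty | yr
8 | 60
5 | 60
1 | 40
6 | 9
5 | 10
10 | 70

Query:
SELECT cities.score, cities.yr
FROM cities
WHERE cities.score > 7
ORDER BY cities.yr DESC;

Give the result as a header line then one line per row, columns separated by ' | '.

After WHERE (2 rows):
cities.score | cities.yr
50 | 40
40 | 60
After SELECT (2 rows):
cities.score | cities.yr
50 | 40
40 | 60
After ORDER BY (2 rows):
cities.score | cities.yr
40 | 60
50 | 40

== RESULT ==
cities.score | cities.yr
40 | 60
50 | 40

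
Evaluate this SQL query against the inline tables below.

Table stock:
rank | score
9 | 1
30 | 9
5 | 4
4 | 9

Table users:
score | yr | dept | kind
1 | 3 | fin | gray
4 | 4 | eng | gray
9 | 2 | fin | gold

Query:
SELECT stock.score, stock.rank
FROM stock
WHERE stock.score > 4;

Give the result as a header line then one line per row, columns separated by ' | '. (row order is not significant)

After WHERE (2 rows):
stock.rank | stock.score
30 | 9
4 | 9
After SELECT (2 rows):
stock.score | stock.rank
9 | 30
9 | 4

== RESULT ==
stock.score | stock.rank
9 | 30
9 | 4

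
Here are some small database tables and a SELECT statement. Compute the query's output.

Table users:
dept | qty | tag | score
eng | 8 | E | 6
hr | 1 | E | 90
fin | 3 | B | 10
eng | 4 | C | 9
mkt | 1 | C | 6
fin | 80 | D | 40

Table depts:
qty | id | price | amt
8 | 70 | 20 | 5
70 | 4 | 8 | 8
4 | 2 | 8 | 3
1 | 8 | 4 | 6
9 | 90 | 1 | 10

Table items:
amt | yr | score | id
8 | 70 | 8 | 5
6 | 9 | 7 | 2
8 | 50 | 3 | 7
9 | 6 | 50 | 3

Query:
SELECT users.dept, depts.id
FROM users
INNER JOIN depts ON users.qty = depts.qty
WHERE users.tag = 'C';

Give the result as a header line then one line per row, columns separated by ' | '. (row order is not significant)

After JOIN depts (4 rows):
users.dept | users.qty | users.tag | users.score | depts.qty | depts.id | depts.price | depts.amt
eng | 8 | E | 6 | 8 | 70 | 20 | 5
hr | 1 | E | 90 | 1 | 8 | 4 | 6
eng | 4 | C | 9 | 4 | 2 | 8 | 3
mkt | 1 | C | 6 | 1 | 8 | 4 | 6
After WHERE (2 rows):
users.dept | users.qty | users.tag | users.score | depts.qty | depts.id | depts.price | depts.amt
eng | 4 | C | 9 | 4 | 2 | 8 | 3
mkt | 1 | C | 6 | 1 | 8 | 4 | 6
After SELECT (2 rows):
users.dept | depts.id
eng | 2
mkt | 8

== RESULT ==
users.dept | depts.id
eng | 2
mkt | 8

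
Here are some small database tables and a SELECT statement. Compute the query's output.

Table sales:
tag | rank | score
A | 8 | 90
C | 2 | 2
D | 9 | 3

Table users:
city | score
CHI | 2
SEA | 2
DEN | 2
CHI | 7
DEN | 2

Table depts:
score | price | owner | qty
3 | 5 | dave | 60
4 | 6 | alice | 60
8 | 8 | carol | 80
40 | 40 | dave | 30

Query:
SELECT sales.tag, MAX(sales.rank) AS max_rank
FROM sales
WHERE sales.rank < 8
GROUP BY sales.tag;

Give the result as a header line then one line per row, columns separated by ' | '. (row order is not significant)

After WHERE (1 rows):
sales.tag | sales.rank | sales.score
C | 2 | 2
After GROUP BY (1 rows):
sales.tag | max_rank
C | 2

== RESULT ==
sales.tag | max_rank
C | 2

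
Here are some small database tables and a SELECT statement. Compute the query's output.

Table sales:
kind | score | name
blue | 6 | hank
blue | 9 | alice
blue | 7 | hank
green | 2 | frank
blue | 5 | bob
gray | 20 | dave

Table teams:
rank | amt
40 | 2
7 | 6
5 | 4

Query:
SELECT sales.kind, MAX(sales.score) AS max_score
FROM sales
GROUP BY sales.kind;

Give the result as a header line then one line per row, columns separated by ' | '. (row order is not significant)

== RESULT ==
sales.kind | max_score
blue | 9
green | 2
gray | 20

Derivation:
After GROUP BY (3 rows):
sales.kind | max_score
blue | 9
green | 2
gray | 20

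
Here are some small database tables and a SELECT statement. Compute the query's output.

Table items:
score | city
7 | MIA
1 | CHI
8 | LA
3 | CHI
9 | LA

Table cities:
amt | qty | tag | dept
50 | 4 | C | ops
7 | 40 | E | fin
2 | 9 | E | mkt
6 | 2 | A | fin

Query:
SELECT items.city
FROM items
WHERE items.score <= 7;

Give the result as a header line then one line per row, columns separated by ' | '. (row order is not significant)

After WHERE (3 rows):
items.score | items.city
7 | MIA
1 | CHI
3 | CHI
After SELECT (3 rows):
items.city
MIA
CHI
CHI

== RESULT ==
items.city
MIA
CHI
CHI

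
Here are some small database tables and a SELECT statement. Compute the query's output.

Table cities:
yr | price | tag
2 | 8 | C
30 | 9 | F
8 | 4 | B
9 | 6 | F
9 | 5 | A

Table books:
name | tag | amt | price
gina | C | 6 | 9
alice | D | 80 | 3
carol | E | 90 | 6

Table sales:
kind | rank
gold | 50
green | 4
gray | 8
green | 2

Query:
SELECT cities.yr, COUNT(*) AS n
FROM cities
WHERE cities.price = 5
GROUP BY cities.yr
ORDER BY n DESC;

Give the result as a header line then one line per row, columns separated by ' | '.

After WHERE (1 rows):
cities.yr | cities.price | cities.tag
9 | 5 | A
After GROUP BY (1 rows):
cities.yr | n
9 | 1
After ORDER BY (1 rows):
cities.yr | n
9 | 1

== RESULT ==
cities.yr | n
9 | 1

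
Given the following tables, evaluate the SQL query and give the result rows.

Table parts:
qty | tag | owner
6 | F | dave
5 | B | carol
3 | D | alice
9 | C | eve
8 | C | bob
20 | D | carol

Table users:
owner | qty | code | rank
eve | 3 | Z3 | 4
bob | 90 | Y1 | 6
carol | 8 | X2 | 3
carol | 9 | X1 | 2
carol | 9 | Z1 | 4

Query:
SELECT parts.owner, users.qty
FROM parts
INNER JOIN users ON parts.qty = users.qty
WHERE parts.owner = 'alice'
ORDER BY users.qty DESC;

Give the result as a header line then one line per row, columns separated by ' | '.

After JOIN users (4 rows):
parts.qty | parts.tag | parts.owner | users.owner | users.qty | users.code | users.rank
3 | D | alice | eve | 3 | Z3 | 4
9 | C | eve | carol | 9 | X1 | 2
9 | C | eve | carol | 9 | Z1 | 4
8 | C | bob | carol | 8 | X2 | 3
After WHERE (1 rows):
parts.qty | parts.tag | parts.owner | users.owner | users.qty | users.code | users.rank
3 | D | alice | eve | 3 | Z3 | 4
After SELECT (1 rows):
parts.owner | users.qty
alice | 3
After ORDER BY (1 rows):
parts.owner | users.qty
alice | 3

== RESULT ==
parts.owner | users.qty
alice | 3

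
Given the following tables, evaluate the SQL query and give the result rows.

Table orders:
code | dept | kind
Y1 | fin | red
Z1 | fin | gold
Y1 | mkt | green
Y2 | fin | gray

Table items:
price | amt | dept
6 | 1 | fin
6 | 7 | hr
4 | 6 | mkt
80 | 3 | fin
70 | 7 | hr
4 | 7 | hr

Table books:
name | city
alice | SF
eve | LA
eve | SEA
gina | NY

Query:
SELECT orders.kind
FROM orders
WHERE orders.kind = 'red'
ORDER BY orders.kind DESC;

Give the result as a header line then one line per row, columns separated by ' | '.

After WHERE (1 rows):
orders.code | orders.dept | orders.kind
Y1 | fin | red
After SELECT (1 rows):
orders.kind
red
After ORDER BY (1 rows):
orders.kind
red

== RESULT ==
orders.kind
red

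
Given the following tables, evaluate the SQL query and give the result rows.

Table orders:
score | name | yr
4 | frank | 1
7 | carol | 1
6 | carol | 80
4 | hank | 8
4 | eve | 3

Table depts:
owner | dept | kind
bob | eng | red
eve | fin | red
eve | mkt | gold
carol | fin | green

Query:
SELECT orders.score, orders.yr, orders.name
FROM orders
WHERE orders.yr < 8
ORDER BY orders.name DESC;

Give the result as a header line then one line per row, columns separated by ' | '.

== RESULT ==
orders.score | orders.yr | orders.name
4 | 1 | frank
4 | 3 | eve
7 | 1 | carol

Derivation:
After WHERE (3 rows):
orders.score | orders.name | orders.yr
4 | frank | 1
7 | carol | 1
4 | eve | 3
After SELECT (3 rows):
orders.score | orders.yr | orders.name
4 | 1 | frank
7 | 1 | carol
4 | 3 | eve
After ORDER BY (3 rows):
orders.score | orders.yr | orders.name
4 | 1 | frank
4 | 3 | eve
7 | 1 | carol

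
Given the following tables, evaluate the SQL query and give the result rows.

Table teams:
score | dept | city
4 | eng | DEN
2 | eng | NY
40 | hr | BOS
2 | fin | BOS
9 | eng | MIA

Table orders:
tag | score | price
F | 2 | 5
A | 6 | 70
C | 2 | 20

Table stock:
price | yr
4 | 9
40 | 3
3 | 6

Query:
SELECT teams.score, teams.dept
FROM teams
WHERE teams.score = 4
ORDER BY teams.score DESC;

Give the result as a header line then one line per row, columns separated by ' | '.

== RESULT ==
teams.score | teams.dept
4 | eng

Derivation:
After WHERE (1 rows):
teams.score | teams.dept | teams.city
4 | eng | DEN
After SELECT (1 rows):
teams.score | teams.dept
4 | eng
After ORDER BY (1 rows):
teams.score | teams.dept
4 | eng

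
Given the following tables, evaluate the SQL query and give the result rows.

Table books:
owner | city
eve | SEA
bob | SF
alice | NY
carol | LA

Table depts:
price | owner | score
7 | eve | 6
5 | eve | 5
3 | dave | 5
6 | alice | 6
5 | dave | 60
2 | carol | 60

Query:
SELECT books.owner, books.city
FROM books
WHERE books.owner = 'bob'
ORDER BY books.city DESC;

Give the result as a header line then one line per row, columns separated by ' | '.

After WHERE (1 rows):
books.owner | books.city
bob | SF
After SELECT (1 rows):
books.owner | books.city
bob | SF
After ORDER BY (1 rows):
books.owner | books.city
bob | SF

== RESULT ==
books.owner | books.city
bob | SF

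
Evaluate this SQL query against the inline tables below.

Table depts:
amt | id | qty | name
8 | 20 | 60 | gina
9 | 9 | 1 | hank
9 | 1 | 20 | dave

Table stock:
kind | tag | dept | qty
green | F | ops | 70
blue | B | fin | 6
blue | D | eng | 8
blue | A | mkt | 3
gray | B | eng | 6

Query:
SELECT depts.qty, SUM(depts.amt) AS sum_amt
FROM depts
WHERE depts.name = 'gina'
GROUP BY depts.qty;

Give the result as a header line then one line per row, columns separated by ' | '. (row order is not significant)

== RESULT ==
depts.qty | sum_amt
60 | 8

Derivation:
After WHERE (1 rows):
depts.amt | depts.id | depts.qty | depts.name
8 | 20 | 60 | gina
After GROUP BY (1 rows):
depts.qty | sum_amt
60 | 8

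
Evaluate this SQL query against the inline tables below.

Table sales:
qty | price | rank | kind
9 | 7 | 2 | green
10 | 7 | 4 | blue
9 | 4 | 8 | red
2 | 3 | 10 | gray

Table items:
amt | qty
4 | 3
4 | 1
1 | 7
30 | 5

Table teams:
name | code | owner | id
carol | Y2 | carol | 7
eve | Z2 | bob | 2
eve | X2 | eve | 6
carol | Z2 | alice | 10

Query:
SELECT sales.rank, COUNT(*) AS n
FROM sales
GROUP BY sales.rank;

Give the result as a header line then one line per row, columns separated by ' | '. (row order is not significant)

== RESULT ==
sales.rank | n
2 | 1
4 | 1
8 | 1
10 | 1

Derivation:
After GROUP BY (4 rows):
sales.rank | n
2 | 1
4 | 1
8 | 1
10 | 1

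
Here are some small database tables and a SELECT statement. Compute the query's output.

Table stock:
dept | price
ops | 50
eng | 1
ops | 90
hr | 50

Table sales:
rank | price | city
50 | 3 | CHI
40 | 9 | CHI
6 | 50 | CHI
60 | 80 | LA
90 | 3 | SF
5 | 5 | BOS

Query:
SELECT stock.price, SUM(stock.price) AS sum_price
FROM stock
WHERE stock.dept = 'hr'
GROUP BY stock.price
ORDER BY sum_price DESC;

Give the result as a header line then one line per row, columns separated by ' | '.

== RESULT ==
stock.price | sum_price
50 | 50

Derivation:
After WHERE (1 rows):
stock.dept | stock.price
hr | 50
After GROUP BY (1 rows):
stock.price | sum_price
50 | 50
After ORDER BY (1 rows):
stock.price | sum_price
50 | 50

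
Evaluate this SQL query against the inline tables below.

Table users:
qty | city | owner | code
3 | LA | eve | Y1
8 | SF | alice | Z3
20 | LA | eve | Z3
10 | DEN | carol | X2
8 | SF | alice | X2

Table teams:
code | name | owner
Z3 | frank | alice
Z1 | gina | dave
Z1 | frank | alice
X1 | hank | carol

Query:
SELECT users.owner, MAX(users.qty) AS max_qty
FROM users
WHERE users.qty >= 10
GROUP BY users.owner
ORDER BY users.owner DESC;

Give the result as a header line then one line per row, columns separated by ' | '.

== RESULT ==
users.owner | max_qty
eve | 20
carol | 10

Derivation:
After WHERE (2 rows):
users.qty | users.city | users.owner | users.code
20 | LA | eve | Z3
10 | DEN | carol | X2
After GROUP BY (2 rows):
users.owner | max_qty
eve | 20
carol | 10
After ORDER BY (2 rows):
users.owner | max_qty
eve | 20
carol | 10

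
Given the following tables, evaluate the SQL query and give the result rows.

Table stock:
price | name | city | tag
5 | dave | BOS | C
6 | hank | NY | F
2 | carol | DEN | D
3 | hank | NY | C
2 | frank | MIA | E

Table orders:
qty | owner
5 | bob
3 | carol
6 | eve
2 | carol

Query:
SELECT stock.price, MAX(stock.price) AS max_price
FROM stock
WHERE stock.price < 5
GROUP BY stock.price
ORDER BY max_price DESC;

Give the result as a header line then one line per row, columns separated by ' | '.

== RESULT ==
stock.price | max_price
3 | 3
2 | 2

Derivation:
After WHERE (3 rows):
stock.price | stock.name | stock.city | stock.tag
2 | carol | DEN | D
3 | hank | NY | C
2 | frank | MIA | E
After GROUP BY (2 rows):
stock.price | max_price
2 | 2
3 | 3
After ORDER BY (2 rows):
stock.price | max_price
3 | 3
2 | 2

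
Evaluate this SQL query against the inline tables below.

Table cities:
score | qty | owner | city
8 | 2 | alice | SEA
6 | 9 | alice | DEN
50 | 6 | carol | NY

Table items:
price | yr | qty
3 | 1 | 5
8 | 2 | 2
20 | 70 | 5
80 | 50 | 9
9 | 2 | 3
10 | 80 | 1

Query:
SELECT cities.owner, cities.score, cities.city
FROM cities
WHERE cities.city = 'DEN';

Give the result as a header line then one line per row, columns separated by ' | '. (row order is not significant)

== RESULT ==
cities.owner | cities.score | cities.city
alice | 6 | DEN

Derivation:
After WHERE (1 rows):
cities.score | cities.qty | cities.owner | cities.city
6 | 9 | alice | DEN
After SELECT (1 rows):
cities.owner | cities.score | cities.city
alice | 6 | DEN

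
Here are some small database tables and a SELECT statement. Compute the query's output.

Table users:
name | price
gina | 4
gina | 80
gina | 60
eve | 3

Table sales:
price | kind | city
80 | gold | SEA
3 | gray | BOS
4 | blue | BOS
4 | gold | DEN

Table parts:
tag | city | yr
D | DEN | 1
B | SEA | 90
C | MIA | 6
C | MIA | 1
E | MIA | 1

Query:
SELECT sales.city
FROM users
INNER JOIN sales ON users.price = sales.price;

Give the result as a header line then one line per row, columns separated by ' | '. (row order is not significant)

== RESULT ==
sales.city
BOS
DEN
SEA
BOS

Derivation:
After JOIN sales (4 rows):
users.name | users.price | sales.price | sales.kind | sales.city
gina | 4 | 4 | blue | BOS
gina | 4 | 4 | gold | DEN
gina | 80 | 80 | gold | SEA
eve | 3 | 3 | gray | BOS
After SELECT (4 rows):
sales.city
BOS
DEN
SEA
BOS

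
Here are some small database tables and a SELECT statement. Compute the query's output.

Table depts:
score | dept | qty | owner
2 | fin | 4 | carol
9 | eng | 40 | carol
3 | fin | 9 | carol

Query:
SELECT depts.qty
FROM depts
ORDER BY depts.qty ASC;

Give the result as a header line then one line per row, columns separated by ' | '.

After SELECT (3 rows):
depts.qty
4
40
9
After ORDER BY (3 rows):
depts.qty
4
9
40

== RESULT ==
depts.qty
4
9
40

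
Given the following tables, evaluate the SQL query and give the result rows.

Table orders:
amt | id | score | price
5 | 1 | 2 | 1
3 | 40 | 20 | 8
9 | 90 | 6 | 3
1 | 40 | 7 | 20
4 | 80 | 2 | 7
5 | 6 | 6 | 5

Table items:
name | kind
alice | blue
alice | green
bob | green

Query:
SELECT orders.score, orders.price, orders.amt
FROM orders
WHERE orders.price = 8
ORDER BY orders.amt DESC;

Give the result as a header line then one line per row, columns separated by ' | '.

After WHERE (1 rows):
orders.amt | orders.id | orders.score | orders.price
3 | 40 | 20 | 8
After SELECT (1 rows):
orders.score | orders.price | orders.amt
20 | 8 | 3
After ORDER BY (1 rows):
orders.score | orders.price | orders.amt
20 | 8 | 3

== RESULT ==
orders.score | orders.price | orders.amt
20 | 8 | 3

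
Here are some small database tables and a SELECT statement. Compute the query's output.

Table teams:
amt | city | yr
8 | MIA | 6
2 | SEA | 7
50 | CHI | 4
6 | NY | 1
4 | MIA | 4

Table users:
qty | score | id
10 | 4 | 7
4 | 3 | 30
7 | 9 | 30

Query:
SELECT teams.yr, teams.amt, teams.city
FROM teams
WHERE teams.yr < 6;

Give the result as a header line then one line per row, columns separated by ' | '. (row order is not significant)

== RESULT ==
teams.yr | teams.amt | teams.city
4 | 50 | CHI
1 | 6 | NY
4 | 4 | MIA

Derivation:
After WHERE (3 rows):
teams.amt | teams.city | teams.yr
50 | CHI | 4
6 | NY | 1
4 | MIA | 4
After SELECT (3 rows):
teams.yr | teams.amt | teams.city
4 | 50 | CHI
1 | 6 | NY
4 | 4 | MIA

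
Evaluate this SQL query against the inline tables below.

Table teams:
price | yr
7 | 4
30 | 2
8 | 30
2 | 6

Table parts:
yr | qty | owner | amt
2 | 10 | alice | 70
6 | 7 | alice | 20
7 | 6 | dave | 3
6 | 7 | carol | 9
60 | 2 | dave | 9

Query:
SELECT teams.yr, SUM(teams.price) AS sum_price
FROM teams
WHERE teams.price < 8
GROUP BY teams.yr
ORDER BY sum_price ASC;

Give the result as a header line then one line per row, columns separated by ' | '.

== RESULT ==
teams.yr | sum_price
6 | 2
4 | 7

Derivation:
After WHERE (2 rows):
teams.price | teams.yr
7 | 4
2 | 6
After GROUP BY (2 rows):
teams.yr | sum_price
4 | 7
6 | 2
After ORDER BY (2 rows):
teams.yr | sum_price
6 | 2
4 | 7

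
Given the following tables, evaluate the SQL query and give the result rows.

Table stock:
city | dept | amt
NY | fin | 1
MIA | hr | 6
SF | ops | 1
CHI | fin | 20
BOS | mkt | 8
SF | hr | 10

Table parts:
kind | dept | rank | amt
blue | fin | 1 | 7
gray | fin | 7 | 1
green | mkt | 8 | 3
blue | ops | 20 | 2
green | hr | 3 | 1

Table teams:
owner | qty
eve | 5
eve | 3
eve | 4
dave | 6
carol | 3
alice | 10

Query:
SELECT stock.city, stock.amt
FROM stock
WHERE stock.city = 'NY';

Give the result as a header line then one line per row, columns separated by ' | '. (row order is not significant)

== RESULT ==
stock.city | stock.amt
NY | 1

Derivation:
After WHERE (1 rows):
stock.city | stock.dept | stock.amt
NY | fin | 1
After SELECT (1 rows):
stock.city | stock.amt
NY | 1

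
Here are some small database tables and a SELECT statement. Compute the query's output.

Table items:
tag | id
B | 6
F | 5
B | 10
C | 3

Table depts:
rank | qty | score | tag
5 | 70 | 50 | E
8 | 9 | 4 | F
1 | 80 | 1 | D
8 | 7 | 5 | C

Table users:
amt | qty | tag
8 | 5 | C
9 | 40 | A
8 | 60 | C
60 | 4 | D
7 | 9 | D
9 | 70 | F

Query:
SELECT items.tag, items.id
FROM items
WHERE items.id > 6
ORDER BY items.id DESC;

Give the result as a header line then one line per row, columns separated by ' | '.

After WHERE (1 rows):
items.tag | items.id
B | 10
After SELECT (1 rows):
items.tag | items.id
B | 10
After ORDER BY (1 rows):
items.tag | items.id
B | 10

== RESULT ==
items.tag | items.id
B | 10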